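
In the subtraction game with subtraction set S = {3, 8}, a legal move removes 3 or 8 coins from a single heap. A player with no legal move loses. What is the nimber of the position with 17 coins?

0

G(0) = 0
G(1) = mex{} = 0
G(2) = mex{} = 0
G(3) = mex{0} = 1
G(4) = mex{0} = 1
G(5) = mex{0} = 1
G(6) = mex{1} = 0
G(7) = mex{1} = 0
G(8) = mex{1,0} = 2
G(9) = mex{0,0} = 1
G(10) = mex{0,0} = 1
G(11) = mex{2,1} = 0
G(12) = mex{1,1} = 0
G(13) = mex{1,1} = 0
G(14) = mex{0,0} = 1
G(15) = mex{0,0} = 1
G(16) = mex{0,2} = 1
G(17) = mex{1,1} = 0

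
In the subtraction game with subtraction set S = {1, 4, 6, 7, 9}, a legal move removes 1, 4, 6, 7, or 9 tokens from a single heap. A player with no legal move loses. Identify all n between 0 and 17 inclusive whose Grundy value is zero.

n :  0  1  2  3  4  5  6  7  8  9 10 11 12 13 14 15 16 17
G :  0  1  0  1  2  0  1  2  3  2  0  1  2  0  1  0  1  2
P-positions are exactly the n with G(n) = 0.

0, 2, 5, 10, 13, 15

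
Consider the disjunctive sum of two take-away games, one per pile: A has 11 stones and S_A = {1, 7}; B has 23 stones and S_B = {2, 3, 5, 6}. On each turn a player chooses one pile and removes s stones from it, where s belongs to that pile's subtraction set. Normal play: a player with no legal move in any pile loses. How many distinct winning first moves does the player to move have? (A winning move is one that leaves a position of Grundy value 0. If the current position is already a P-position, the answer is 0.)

Pile A, S = {1, 7}:
G(0) = 0
G(1) = mex{0} = 1
G(2) = mex{1} = 0
G(3) = mex{0} = 1
G(4) = mex{1} = 0
G(5) = mex{0} = 1
G(6) = mex{1} = 0
G(7) = mex{0,0} = 1
G(8) = mex{1,1} = 0
G(9) = mex{0,0} = 1
G(10) = mex{1,1} = 0
G(11) = mex{0,0} = 1
G_A(11) = 1.
Pile B, S = {2, 3, 5, 6}:
n :  0  1  2  3  4  5  6  7  8  9 10 11 12 13 14 15 16 17 18 19 20 21 22 23
G :  0  0  1  1  2  2  3  3  0  0  1  1  2  2  3  3  0  0  1  1  2  2  3  3
G_B(23) = 3.
Combined Grundy value = 1 ⊕ 3 = 2.
A winning move leaves total XOR = 0, i.e. changes one component's Grundy value g to g ⊕ X where X is the current total.
Pile A: need g' = 1⊕2 = 3. Options: 11−1→G=0, 11−7→G=0. Hits: 0.
Pile B: need g' = 3⊕2 = 1. Options: 23−2→G=2, 23−3→G=2, 23−5→G=1, 23−6→G=0. Hits: 1.

1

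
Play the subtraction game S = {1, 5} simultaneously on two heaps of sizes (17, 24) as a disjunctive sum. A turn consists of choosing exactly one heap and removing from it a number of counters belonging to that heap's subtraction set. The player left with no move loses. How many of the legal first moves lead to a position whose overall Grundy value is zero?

All heaps use S = {1, 5}:
n :  0  1  2  3  4  5  6  7  8  9 10 11 12 13 14 15 16 17 18 19 20 21 22 23 24
G :  0  1  0  1  0  1  0  1  0  1  0  1  0  1  0  1  0  1  0  1  0  1  0  1  0
Heap A: G(17) = 1.
Heap B: G(24) = 0.
Combined Grundy value = 1 ⊕ 0 = 1.
A winning move leaves total XOR = 0, i.e. changes one component's Grundy value g to g ⊕ X where X is the current total.
Heap A: need g' = 1⊕1 = 0. Options: 17−1→G=0, 17−5→G=0. Hits: 2.
Heap B: need g' = 0⊕1 = 1. Options: 24−1→G=1, 24−5→G=1. Hits: 2.

4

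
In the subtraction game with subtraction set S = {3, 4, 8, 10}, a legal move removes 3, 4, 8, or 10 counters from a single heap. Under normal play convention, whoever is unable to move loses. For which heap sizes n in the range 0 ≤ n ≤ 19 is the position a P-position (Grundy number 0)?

G(0) = 0
G(1) = mex{} = 0
G(2) = mex{} = 0
G(3) = mex{0} = 1
G(4) = mex{0,0} = 1
G(5) = mex{0,0} = 1
G(6) = mex{1,0} = 2
G(7) = mex{1,1} = 0
G(8) = mex{1,1,0} = 2
G(9) = mex{2,1,0} = 3
G(10) = mex{0,2,0,0} = 1
G(11) = mex{2,0,1,0} = 3
G(12) = mex{3,2,1,0} = 4
G(13) = mex{1,3,1,1} = 0
G(14) = mex{3,1,2,1} = 0
G(15) = mex{4,3,0,1} = 2
G(16) = mex{0,4,2,2} = 1
G(17) = mex{0,0,3,0} = 1
G(18) = mex{2,0,1,2} = 3
G(19) = mex{1,2,3,3} = 0
P-positions are exactly the n with G(n) = 0.

0, 1, 2, 7, 13, 14, 19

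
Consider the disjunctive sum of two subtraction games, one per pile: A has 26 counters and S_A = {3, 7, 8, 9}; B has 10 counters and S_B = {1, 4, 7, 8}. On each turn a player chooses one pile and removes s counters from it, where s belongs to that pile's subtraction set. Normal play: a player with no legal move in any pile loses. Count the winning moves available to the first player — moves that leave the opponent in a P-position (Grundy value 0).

Pile A, S = {3, 7, 8, 9}:
n :  0  1  2  3  4  5  6  7  8  9 10 11 12 13 14 15 16 17 18 19 20 21 22 23 24 25 26
G :  0  0  0  1  1  1  0  2  2  1  3  3  0  2  4  1  0  0  0  1  1  1  0  2  2  1  3
G_A(26) = 3.
Pile B, S = {1, 4, 7, 8}:
n :  0  1  2  3  4  5  6  7  8  9 10
G :  0  1  0  1  2  0  1  2  3  2  3
G_B(10) = 3.
Combined Grundy value = 3 ⊕ 3 = 0.
A winning move leaves total XOR = 0, i.e. changes one component's Grundy value g to g ⊕ X where X is the current total.
Pile A: target g' = 3⊕0 = 3, but every legal move changes the Grundy value (mex property), so 0 moves.
Pile B: target g' = 3⊕0 = 3, but every legal move changes the Grundy value (mex property), so 0 moves.

0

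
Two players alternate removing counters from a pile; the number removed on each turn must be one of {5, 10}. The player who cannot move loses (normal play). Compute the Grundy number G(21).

G(0) = 0
G(1) = mex{} = 0
G(2) = mex{} = 0
G(3) = mex{} = 0
G(4) = mex{} = 0
G(5) = mex{0} = 1
G(6) = mex{0} = 1
G(7) = mex{0} = 1
G(8) = mex{0} = 1
G(9) = mex{0} = 1
G(10) = mex{1,0} = 2
G(11) = mex{1,0} = 2
G(12) = mex{1,0} = 2
G(13) = mex{1,0} = 2
G(14) = mex{1,0} = 2
G(15) = mex{2,1} = 0
G(16) = mex{2,1} = 0
G(17) = mex{2,1} = 0
G(18) = mex{2,1} = 0
G(19) = mex{2,1} = 0
G(20) = mex{0,2} = 1
G(21) = mex{0,2} = 1

1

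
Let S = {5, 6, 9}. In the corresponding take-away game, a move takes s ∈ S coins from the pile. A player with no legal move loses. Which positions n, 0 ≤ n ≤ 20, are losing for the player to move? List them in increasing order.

n :  0  1  2  3  4  5  6  7  8  9 10 11 12 13 14 15 16 17 18 19 20
G :  0  0  0  0  0  1  1  1  1  1  2  2  2  2  0  0  0  0  0  1  1
P-positions are exactly the n with G(n) = 0.

0, 1, 2, 3, 4, 14, 15, 16, 17, 18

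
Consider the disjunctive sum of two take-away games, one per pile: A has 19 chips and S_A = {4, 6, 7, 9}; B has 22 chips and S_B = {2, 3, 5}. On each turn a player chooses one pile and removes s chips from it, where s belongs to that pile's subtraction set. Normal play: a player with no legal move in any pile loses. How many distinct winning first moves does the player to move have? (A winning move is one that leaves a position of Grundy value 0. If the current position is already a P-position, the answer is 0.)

Pile A, S = {4, 6, 7, 9}:
G(0) = 0
G(1) = mex{} = 0
G(2) = mex{} = 0
G(3) = mex{} = 0
G(4) = mex{0} = 1
G(5) = mex{0} = 1
G(6) = mex{0,0} = 1
G(7) = mex{0,0,0} = 1
G(8) = mex{1,0,0} = 2
G(9) = mex{1,0,0,0} = 2
G(10) = mex{1,1,0,0} = 2
G(11) = mex{1,1,1,0} = 2
G(12) = mex{2,1,1,0} = 3
G(13) = mex{2,1,1,1} = 0
G(14) = mex{2,2,1,1} = 0
G(15) = mex{2,2,2,1} = 0
G(16) = mex{3,2,2,1} = 0
G(17) = mex{0,2,2,2} = 1
G(18) = mex{0,3,2,2} = 1
G(19) = mex{0,0,3,2} = 1
G_A(19) = 1.
Pile B, S = {2, 3, 5}:
G(0) = 0
G(1) = mex{} = 0
G(2) = mex{0} = 1
G(3) = mex{0,0} = 1
G(4) = mex{1,0} = 2
G(5) = mex{1,1,0} = 2
G(6) = mex{2,1,0} = 3
G(7) = mex{2,2,1} = 0
G(8) = mex{3,2,1} = 0
G(9) = mex{0,3,2} = 1
G(10) = mex{0,0,2} = 1
G(11) = mex{1,0,3} = 2
G(12) = mex{1,1,0} = 2
G(13) = mex{2,1,0} = 3
G(14) = mex{2,2,1} = 0
G(15) = mex{3,2,1} = 0
G(16) = mex{0,3,2} = 1
G(17) = mex{0,0,2} = 1
G(18) = mex{1,0,3} = 2
G(19) = mex{1,1,0} = 2
G(20) = mex{2,1,0} = 3
G(21) = mex{2,2,1} = 0
G(22) = mex{3,2,1} = 0
G_B(22) = 0.
Combined Grundy value = 1 ⊕ 0 = 1.
A winning move leaves total XOR = 0, i.e. changes one component's Grundy value g to g ⊕ X where X is the current total.
Pile A: need g' = 1⊕1 = 0. Options: 19−4→G=0, 19−6→G=0, 19−7→G=3, 19−9→G=2. Hits: 2.
Pile B: need g' = 0⊕1 = 1. Options: 22−2→G=3, 22−3→G=2, 22−5→G=1. Hits: 1.

3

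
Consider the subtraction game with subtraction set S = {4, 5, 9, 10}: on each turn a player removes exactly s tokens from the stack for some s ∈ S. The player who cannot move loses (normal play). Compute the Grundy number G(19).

n :  0  1  2  3  4  5  6  7  8  9 10 11 12 13 14 15 16 17 18 19
G :  0  0  0  0  1  1  1  1  2  2  2  2  3  3  0  0  0  0  1  1

1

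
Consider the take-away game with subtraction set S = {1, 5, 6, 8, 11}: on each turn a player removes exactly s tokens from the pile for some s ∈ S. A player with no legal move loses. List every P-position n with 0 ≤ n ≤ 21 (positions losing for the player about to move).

0, 2, 4, 14, 16, 18

G(0) = 0
G(1) = mex{0} = 1
G(2) = mex{1} = 0
G(3) = mex{0} = 1
G(4) = mex{1} = 0
G(5) = mex{0,0} = 1
G(6) = mex{1,1,0} = 2
G(7) = mex{2,0,1} = 3
G(8) = mex{3,1,0,0} = 2
G(9) = mex{2,0,1,1} = 3
G(10) = mex{3,1,0,0} = 2
G(11) = mex{2,2,1,1,0} = 3
G(12) = mex{3,3,2,0,1} = 4
G(13) = mex{4,2,3,1,0} = 5
G(14) = mex{5,3,2,2,1} = 0
G(15) = mex{0,2,3,3,0} = 1
G(16) = mex{1,3,2,2,1} = 0
G(17) = mex{0,4,3,3,2} = 1
G(18) = mex{1,5,4,2,3} = 0
G(19) = mex{0,0,5,3,2} = 1
G(20) = mex{1,1,0,4,3} = 2
G(21) = mex{2,0,1,5,2} = 3
P-positions are exactly the n with G(n) = 0.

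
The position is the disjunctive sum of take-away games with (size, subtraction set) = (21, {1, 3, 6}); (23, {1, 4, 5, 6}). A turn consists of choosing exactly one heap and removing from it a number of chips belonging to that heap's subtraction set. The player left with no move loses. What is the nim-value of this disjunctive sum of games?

2

Heap A, S = {1, 3, 6}:
n :  0  1  2  3  4  5  6  7  8  9 10 11 12 13 14 15 16 17 18 19 20 21
G :  0  1  0  1  0  1  2  3  2  0  1  0  1  0  1  2  3  2  0  1  0  1
G_A(21) = 1.
Heap B, S = {1, 4, 5, 6}:
G(0) = 0
G(1) = mex{0} = 1
G(2) = mex{1} = 0
G(3) = mex{0} = 1
G(4) = mex{1,0} = 2
G(5) = mex{2,1,0} = 3
G(6) = mex{3,0,1,0} = 2
G(7) = mex{2,1,0,1} = 3
G(8) = mex{3,2,1,0} = 4
G(9) = mex{4,3,2,1} = 0
G(10) = mex{0,2,3,2} = 1
G(11) = mex{1,3,2,3} = 0
G(12) = mex{0,4,3,2} = 1
G(13) = mex{1,0,4,3} = 2
G(14) = mex{2,1,0,4} = 3
G(15) = mex{3,0,1,0} = 2
G(16) = mex{2,1,0,1} = 3
G(17) = mex{3,2,1,0} = 4
G(18) = mex{4,3,2,1} = 0
G(19) = mex{0,2,3,2} = 1
G(20) = mex{1,3,2,3} = 0
G(21) = mex{0,4,3,2} = 1
G(22) = mex{1,0,4,3} = 2
G(23) = mex{2,1,0,4} = 3
G_B(23) = 3.
Combined Grundy value = 1 ⊕ 3 = 2.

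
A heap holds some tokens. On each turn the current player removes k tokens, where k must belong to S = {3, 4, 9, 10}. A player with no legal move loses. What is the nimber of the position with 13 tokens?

n :  0  1  2  3  4  5  6  7  8  9 10 11 12 13
G :  0  0  0  1  1  1  2  0  0  3  1  1  2  0

0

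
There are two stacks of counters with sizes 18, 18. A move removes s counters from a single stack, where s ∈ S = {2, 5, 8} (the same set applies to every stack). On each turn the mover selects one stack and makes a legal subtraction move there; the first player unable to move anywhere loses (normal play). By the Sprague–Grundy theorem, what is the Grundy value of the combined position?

0

All stacks use S = {2, 5, 8}:
G(0) = 0
G(1) = mex{} = 0
G(2) = mex{0} = 1
G(3) = mex{0} = 1
G(4) = mex{1} = 0
G(5) = mex{1,0} = 2
G(6) = mex{0,0} = 1
G(7) = mex{2,1} = 0
G(8) = mex{1,1,0} = 2
G(9) = mex{0,0,0} = 1
G(10) = mex{2,2,1} = 0
G(11) = mex{1,1,1} = 0
G(12) = mex{0,0,0} = 1
G(13) = mex{0,2,2} = 1
G(14) = mex{1,1,1} = 0
G(15) = mex{1,0,0} = 2
G(16) = mex{0,0,2} = 1
G(17) = mex{2,1,1} = 0
G(18) = mex{1,1,0} = 2
Stack A: G(18) = 2.
Stack B: G(18) = 2.
Combined Grundy value = 2 ⊕ 2 = 0.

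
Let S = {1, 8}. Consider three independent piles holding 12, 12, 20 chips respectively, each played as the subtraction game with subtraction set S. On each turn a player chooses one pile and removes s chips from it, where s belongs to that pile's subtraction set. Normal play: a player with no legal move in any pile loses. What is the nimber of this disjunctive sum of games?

0

All piles use S = {1, 8}:
n :  0  1  2  3  4  5  6  7  8  9 10 11 12 13 14 15 16 17 18 19 20
G :  0  1  0  1  0  1  0  1  2  0  1  0  1  0  1  0  1  2  0  1  0
Pile A: G(12) = 1.
Pile B: G(12) = 1.
Pile C: G(20) = 0.
Combined Grundy value = 1 ⊕ 1 ⊕ 0 = 0.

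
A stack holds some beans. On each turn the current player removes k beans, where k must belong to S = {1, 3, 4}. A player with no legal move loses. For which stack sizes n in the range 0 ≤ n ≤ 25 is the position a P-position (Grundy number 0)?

n :  0  1  2  3  4  5  6  7  8  9 10 11 12 13 14 15 16 17 18 19 20 21 22 23 24 25
G :  0  1  0  1  2  3  2  0  1  0  1  2  3  2  0  1  0  1  2  3  2  0  1  0  1  2
P-positions are exactly the n with G(n) = 0.

0, 2, 7, 9, 14, 16, 21, 23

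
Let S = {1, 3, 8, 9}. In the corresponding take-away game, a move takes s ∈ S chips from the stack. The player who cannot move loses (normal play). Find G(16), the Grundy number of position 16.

0

G(0) = 0
G(1) = mex{0} = 1
G(2) = mex{1} = 0
G(3) = mex{0,0} = 1
G(4) = mex{1,1} = 0
G(5) = mex{0,0} = 1
G(6) = mex{1,1} = 0
G(7) = mex{0,0} = 1
G(8) = mex{1,1,0} = 2
G(9) = mex{2,0,1,0} = 3
G(10) = mex{3,1,0,1} = 2
G(11) = mex{2,2,1,0} = 3
G(12) = mex{3,3,0,1} = 2
G(13) = mex{2,2,1,0} = 3
G(14) = mex{3,3,0,1} = 2
G(15) = mex{2,2,1,0} = 3
G(16) = mex{3,3,2,1} = 0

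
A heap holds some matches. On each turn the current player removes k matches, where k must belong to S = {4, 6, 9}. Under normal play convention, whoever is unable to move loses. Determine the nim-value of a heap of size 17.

n :  0  1  2  3  4  5  6  7  8  9 10 11 12 13 14 15 16 17
G :  0  0  0  0  1  1  1  1  2  2  2  2  3  0  0  0  0  1

1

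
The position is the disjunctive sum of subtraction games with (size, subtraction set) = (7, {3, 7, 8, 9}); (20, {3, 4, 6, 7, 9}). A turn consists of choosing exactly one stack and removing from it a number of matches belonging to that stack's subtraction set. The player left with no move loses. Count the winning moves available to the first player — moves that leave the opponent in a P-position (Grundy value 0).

Stack A, S = {3, 7, 8, 9}:
n : 0 1 2 3 4 5 6 7
G : 0 0 0 1 1 1 0 2
G_A(7) = 2.
Stack B, S = {3, 4, 6, 7, 9}:
G(0) = 0
G(1) = mex{} = 0
G(2) = mex{} = 0
G(3) = mex{0} = 1
G(4) = mex{0,0} = 1
G(5) = mex{0,0} = 1
G(6) = mex{1,0,0} = 2
G(7) = mex{1,1,0,0} = 2
G(8) = mex{1,1,0,0} = 2
G(9) = mex{2,1,1,0,0} = 3
G(10) = mex{2,2,1,1,0} = 3
G(11) = mex{2,2,1,1,0} = 3
G(12) = mex{3,2,2,1,1} = 0
G(13) = mex{3,3,2,2,1} = 0
G(14) = mex{3,3,2,2,1} = 0
G(15) = mex{0,3,3,2,2} = 1
G(16) = mex{0,0,3,3,2} = 1
G(17) = mex{0,0,3,3,2} = 1
G(18) = mex{1,0,0,3,3} = 2
G(19) = mex{1,1,0,0,3} = 2
G(20) = mex{1,1,0,0,3} = 2
G_B(20) = 2.
Combined Grundy value = 2 ⊕ 2 = 0.
A winning move leaves total XOR = 0, i.e. changes one component's Grundy value g to g ⊕ X where X is the current total.
Stack A: target g' = 2⊕0 = 2, but every legal move changes the Grundy value (mex property), so 0 moves.
Stack B: target g' = 2⊕0 = 2, but every legal move changes the Grundy value (mex property), so 0 moves.

0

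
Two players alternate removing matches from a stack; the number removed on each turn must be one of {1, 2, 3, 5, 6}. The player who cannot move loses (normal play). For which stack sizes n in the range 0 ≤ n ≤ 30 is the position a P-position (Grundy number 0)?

G(0) = 0
G(1) = mex{0} = 1
G(2) = mex{1,0} = 2
G(3) = mex{2,1,0} = 3
G(4) = mex{3,2,1} = 0
G(5) = mex{0,3,2,0} = 1
G(6) = mex{1,0,3,1,0} = 2
G(7) = mex{2,1,0,2,1} = 3
G(8) = mex{3,2,1,3,2} = 0
G(9) = mex{0,3,2,0,3} = 1
G(10) = mex{1,0,3,1,0} = 2
G(11) = mex{2,1,0,2,1} = 3
G(12) = mex{3,2,1,3,2} = 0
G(13) = mex{0,3,2,0,3} = 1
G(14) = mex{1,0,3,1,0} = 2
G(15) = mex{2,1,0,2,1} = 3
G(16) = mex{3,2,1,3,2} = 0
G(17) = mex{0,3,2,0,3} = 1
G(18) = mex{1,0,3,1,0} = 2
G(19) = mex{2,1,0,2,1} = 3
G(20) = mex{3,2,1,3,2} = 0
G(21) = mex{0,3,2,0,3} = 1
G(22) = mex{1,0,3,1,0} = 2
G(23) = mex{2,1,0,2,1} = 3
G(24) = mex{3,2,1,3,2} = 0
G(25) = mex{0,3,2,0,3} = 1
G(26) = mex{1,0,3,1,0} = 2
G(27) = mex{2,1,0,2,1} = 3
G(28) = mex{3,2,1,3,2} = 0
G(29) = mex{0,3,2,0,3} = 1
G(30) = mex{1,0,3,1,0} = 2
P-positions are exactly the n with G(n) = 0.

0, 4, 8, 12, 16, 20, 24, 28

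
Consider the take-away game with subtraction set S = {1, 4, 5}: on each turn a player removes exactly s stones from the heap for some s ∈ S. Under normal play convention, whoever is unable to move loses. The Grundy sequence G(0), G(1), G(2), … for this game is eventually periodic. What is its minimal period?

8

G(0) = 0
G(1) = mex{0} = 1
G(2) = mex{1} = 0
G(3) = mex{0} = 1
G(4) = mex{1,0} = 2
G(5) = mex{2,1,0} = 3
G(6) = mex{3,0,1} = 2
G(7) = mex{2,1,0} = 3
G(8) = mex{3,2,1} = 0
G(9) = mex{0,3,2} = 1
G(10) = mex{1,2,3} = 0
G(11) = mex{0,3,2} = 1
G(12) = mex{1,0,3} = 2
G(13) = mex{2,1,0} = 3
G(14) = mex{3,0,1} = 2
G(15) = mex{2,1,0} = 3
G(16) = mex{3,2,1} = 0
G(17) = mex{0,3,2} = 1
G(n+8) = G(n) holds for n = 0,…,4 (a full window of length max(S) = 5), so the sequence is purely periodic with period 8.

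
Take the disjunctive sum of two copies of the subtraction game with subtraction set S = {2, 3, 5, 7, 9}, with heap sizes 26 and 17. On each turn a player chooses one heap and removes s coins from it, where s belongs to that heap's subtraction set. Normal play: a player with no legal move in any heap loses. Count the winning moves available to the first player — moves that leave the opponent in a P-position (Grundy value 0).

All heaps use S = {2, 3, 5, 7, 9}:
G(0) = 0
G(1) = mex{} = 0
G(2) = mex{0} = 1
G(3) = mex{0,0} = 1
G(4) = mex{1,0} = 2
G(5) = mex{1,1,0} = 2
G(6) = mex{2,1,0} = 3
G(7) = mex{2,2,1,0} = 3
G(8) = mex{3,2,1,0} = 4
G(9) = mex{3,3,2,1,0} = 4
G(10) = mex{4,3,2,1,0} = 5
G(11) = mex{4,4,3,2,1} = 0
G(12) = mex{5,4,3,2,1} = 0
G(13) = mex{0,5,4,3,2} = 1
G(14) = mex{0,0,4,3,2} = 1
G(15) = mex{1,0,5,4,3} = 2
G(16) = mex{1,1,0,4,3} = 2
G(17) = mex{2,1,0,5,4} = 3
G(18) = mex{2,2,1,0,4} = 3
G(19) = mex{3,2,1,0,5} = 4
G(20) = mex{3,3,2,1,0} = 4
G(21) = mex{4,3,2,1,0} = 5
G(22) = mex{4,4,3,2,1} = 0
G(23) = mex{5,4,3,2,1} = 0
G(24) = mex{0,5,4,3,2} = 1
G(25) = mex{0,0,4,3,2} = 1
G(26) = mex{1,0,5,4,3} = 2
Heap A: G(26) = 2.
Heap B: G(17) = 3.
Combined Grundy value = 2 ⊕ 3 = 1.
A winning move leaves total XOR = 0, i.e. changes one component's Grundy value g to g ⊕ X where X is the current total.
Heap A: need g' = 2⊕1 = 3. Options: 26−2→G=1, 26−3→G=0, 26−5→G=5, 26−7→G=4, 26−9→G=3. Hits: 1.
Heap B: need g' = 3⊕1 = 2. Options: 17−2→G=2, 17−3→G=1, 17−5→G=0, 17−7→G=5, 17−9→G=4. Hits: 1.

2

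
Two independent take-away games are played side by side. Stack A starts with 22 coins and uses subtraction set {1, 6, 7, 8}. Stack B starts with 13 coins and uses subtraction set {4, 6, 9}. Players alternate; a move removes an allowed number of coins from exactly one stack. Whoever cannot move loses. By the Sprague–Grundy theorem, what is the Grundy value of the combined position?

Stack A, S = {1, 6, 7, 8}:
G(0) = 0
G(1) = mex{0} = 1
G(2) = mex{1} = 0
G(3) = mex{0} = 1
G(4) = mex{1} = 0
G(5) = mex{0} = 1
G(6) = mex{1,0} = 2
G(7) = mex{2,1,0} = 3
G(8) = mex{3,0,1,0} = 2
G(9) = mex{2,1,0,1} = 3
G(10) = mex{3,0,1,0} = 2
G(11) = mex{2,1,0,1} = 3
G(12) = mex{3,2,1,0} = 4
G(13) = mex{4,3,2,1} = 0
G(14) = mex{0,2,3,2} = 1
G(15) = mex{1,3,2,3} = 0
G(16) = mex{0,2,3,2} = 1
G(17) = mex{1,3,2,3} = 0
G(18) = mex{0,4,3,2} = 1
G(19) = mex{1,0,4,3} = 2
G(20) = mex{2,1,0,4} = 3
G(21) = mex{3,0,1,0} = 2
G(22) = mex{2,1,0,1} = 3
G_A(22) = 3.
Stack B, S = {4, 6, 9}:
n :  0  1  2  3  4  5  6  7  8  9 10 11 12 13
G :  0  0  0  0  1  1  1  1  2  2  2  2  3  0
G_B(13) = 0.
Combined Grundy value = 3 ⊕ 0 = 3.

3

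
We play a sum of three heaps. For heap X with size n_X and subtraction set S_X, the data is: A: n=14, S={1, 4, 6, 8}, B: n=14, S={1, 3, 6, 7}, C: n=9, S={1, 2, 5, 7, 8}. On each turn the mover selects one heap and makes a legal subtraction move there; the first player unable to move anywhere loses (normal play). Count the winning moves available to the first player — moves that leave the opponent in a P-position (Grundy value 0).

Heap A, S = {1, 4, 6, 8}:
n :  0  1  2  3  4  5  6  7  8  9 10 11 12 13 14
G :  0  1  0  1  2  0  1  0  1  2  3  2  0  1  0
G_A(14) = 0.
Heap B, S = {1, 3, 6, 7}:
G(0) = 0
G(1) = mex{0} = 1
G(2) = mex{1} = 0
G(3) = mex{0,0} = 1
G(4) = mex{1,1} = 0
G(5) = mex{0,0} = 1
G(6) = mex{1,1,0} = 2
G(7) = mex{2,0,1,0} = 3
G(8) = mex{3,1,0,1} = 2
G(9) = mex{2,2,1,0} = 3
G(10) = mex{3,3,0,1} = 2
G(11) = mex{2,2,1,0} = 3
G(12) = mex{3,3,2,1} = 0
G(13) = mex{0,2,3,2} = 1
G(14) = mex{1,3,2,3} = 0
G_B(14) = 0.
Heap C, S = {1, 2, 5, 7, 8}:
n : 0 1 2 3 4 5 6 7 8 9
G : 0 1 2 0 1 2 0 1 2 0
G_C(9) = 0.
Combined Grundy value = 0 ⊕ 0 ⊕ 0 = 0.
A winning move leaves total XOR = 0, i.e. changes one component's Grundy value g to g ⊕ X where X is the current total.
Heap A: target g' = 0⊕0 = 0, but every legal move changes the Grundy value (mex property), so 0 moves.
Heap B: target g' = 0⊕0 = 0, but every legal move changes the Grundy value (mex property), so 0 moves.
Heap C: target g' = 0⊕0 = 0, but every legal move changes the Grundy value (mex property), so 0 moves.

0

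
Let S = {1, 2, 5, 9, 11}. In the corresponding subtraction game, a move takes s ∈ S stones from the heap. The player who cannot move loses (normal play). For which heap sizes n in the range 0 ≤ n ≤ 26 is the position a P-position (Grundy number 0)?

G(0) = 0
G(1) = mex{0} = 1
G(2) = mex{1,0} = 2
G(3) = mex{2,1} = 0
G(4) = mex{0,2} = 1
G(5) = mex{1,0,0} = 2
G(6) = mex{2,1,1} = 0
G(7) = mex{0,2,2} = 1
G(8) = mex{1,0,0} = 2
G(9) = mex{2,1,1,0} = 3
G(10) = mex{3,2,2,1} = 0
G(11) = mex{0,3,0,2,0} = 1
G(12) = mex{1,0,1,0,1} = 2
G(13) = mex{2,1,2,1,2} = 0
G(14) = mex{0,2,3,2,0} = 1
G(15) = mex{1,0,0,0,1} = 2
G(16) = mex{2,1,1,1,2} = 0
G(17) = mex{0,2,2,2,0} = 1
G(18) = mex{1,0,0,3,1} = 2
G(19) = mex{2,1,1,0,2} = 3
G(20) = mex{3,2,2,1,3} = 0
G(21) = mex{0,3,0,2,0} = 1
G(22) = mex{1,0,1,0,1} = 2
G(23) = mex{2,1,2,1,2} = 0
G(24) = mex{0,2,3,2,0} = 1
G(25) = mex{1,0,0,0,1} = 2
G(26) = mex{2,1,1,1,2} = 0
P-positions are exactly the n with G(n) = 0.

0, 3, 6, 10, 13, 16, 20, 23, 26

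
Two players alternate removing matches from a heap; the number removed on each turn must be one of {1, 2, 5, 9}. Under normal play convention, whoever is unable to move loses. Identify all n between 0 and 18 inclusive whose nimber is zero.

0, 3, 6, 10, 13, 16

G(0) = 0
G(1) = mex{0} = 1
G(2) = mex{1,0} = 2
G(3) = mex{2,1} = 0
G(4) = mex{0,2} = 1
G(5) = mex{1,0,0} = 2
G(6) = mex{2,1,1} = 0
G(7) = mex{0,2,2} = 1
G(8) = mex{1,0,0} = 2
G(9) = mex{2,1,1,0} = 3
G(10) = mex{3,2,2,1} = 0
G(11) = mex{0,3,0,2} = 1
G(12) = mex{1,0,1,0} = 2
G(13) = mex{2,1,2,1} = 0
G(14) = mex{0,2,3,2} = 1
G(15) = mex{1,0,0,0} = 2
G(16) = mex{2,1,1,1} = 0
G(17) = mex{0,2,2,2} = 1
G(18) = mex{1,0,0,3} = 2
P-positions are exactly the n with G(n) = 0.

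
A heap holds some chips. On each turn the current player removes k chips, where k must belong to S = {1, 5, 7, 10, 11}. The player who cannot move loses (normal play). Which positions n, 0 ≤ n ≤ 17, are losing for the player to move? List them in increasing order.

0, 2, 4, 6, 8

G(0) = 0
G(1) = mex{0} = 1
G(2) = mex{1} = 0
G(3) = mex{0} = 1
G(4) = mex{1} = 0
G(5) = mex{0,0} = 1
G(6) = mex{1,1} = 0
G(7) = mex{0,0,0} = 1
G(8) = mex{1,1,1} = 0
G(9) = mex{0,0,0} = 1
G(10) = mex{1,1,1,0} = 2
G(11) = mex{2,0,0,1,0} = 3
G(12) = mex{3,1,1,0,1} = 2
G(13) = mex{2,0,0,1,0} = 3
G(14) = mex{3,1,1,0,1} = 2
G(15) = mex{2,2,0,1,0} = 3
G(16) = mex{3,3,1,0,1} = 2
G(17) = mex{2,2,2,1,0} = 3
P-positions are exactly the n with G(n) = 0.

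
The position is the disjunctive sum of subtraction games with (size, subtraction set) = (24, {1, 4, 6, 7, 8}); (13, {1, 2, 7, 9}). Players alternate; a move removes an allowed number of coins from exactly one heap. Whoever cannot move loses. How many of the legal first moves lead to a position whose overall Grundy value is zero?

2

Heap A, S = {1, 4, 6, 7, 8}:
n :  0  1  2  3  4  5  6  7  8  9 10 11 12 13 14 15 16 17 18 19 20 21 22 23 24
G :  0  1  0  1  2  0  1  2  3  2  3  4  5  3  0  1  0  1  2  0  1  2  3  2  3
G_A(24) = 3.
Heap B, S = {1, 2, 7, 9}:
n :  0  1  2  3  4  5  6  7  8  9 10 11 12 13
G :  0  1  2  0  1  2  0  1  2  3  4  0  1  2
G_B(13) = 2.
Combined Grundy value = 3 ⊕ 2 = 1.
A winning move leaves total XOR = 0, i.e. changes one component's Grundy value g to g ⊕ X where X is the current total.
Heap A: need g' = 3⊕1 = 2. Options: 24−1→G=2, 24−4→G=1, 24−6→G=2, 24−7→G=1, 24−8→G=0. Hits: 2.
Heap B: need g' = 2⊕1 = 3. Options: 13−1→G=1, 13−2→G=0, 13−7→G=0, 13−9→G=1. Hits: 0.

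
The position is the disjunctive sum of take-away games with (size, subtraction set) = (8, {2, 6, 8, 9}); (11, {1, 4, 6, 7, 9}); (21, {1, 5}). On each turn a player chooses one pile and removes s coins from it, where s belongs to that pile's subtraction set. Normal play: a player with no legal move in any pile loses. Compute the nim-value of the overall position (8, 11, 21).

2

Pile A, S = {2, 6, 8, 9}:
G(0) = 0
G(1) = mex{} = 0
G(2) = mex{0} = 1
G(3) = mex{0} = 1
G(4) = mex{1} = 0
G(5) = mex{1} = 0
G(6) = mex{0,0} = 1
G(7) = mex{0,0} = 1
G(8) = mex{1,1,0} = 2
G_A(8) = 2.
Pile B, S = {1, 4, 6, 7, 9}:
G(0) = 0
G(1) = mex{0} = 1
G(2) = mex{1} = 0
G(3) = mex{0} = 1
G(4) = mex{1,0} = 2
G(5) = mex{2,1} = 0
G(6) = mex{0,0,0} = 1
G(7) = mex{1,1,1,0} = 2
G(8) = mex{2,2,0,1} = 3
G(9) = mex{3,0,1,0,0} = 2
G(10) = mex{2,1,2,1,1} = 0
G(11) = mex{0,2,0,2,0} = 1
G_B(11) = 1.
Pile C, S = {1, 5}:
n :  0  1  2  3  4  5  6  7  8  9 10 11 12 13 14 15 16 17 18 19 20 21
G :  0  1  0  1  0  1  0  1  0  1  0  1  0  1  0  1  0  1  0  1  0  1
G_C(21) = 1.
Combined Grundy value = 2 ⊕ 1 ⊕ 1 = 2.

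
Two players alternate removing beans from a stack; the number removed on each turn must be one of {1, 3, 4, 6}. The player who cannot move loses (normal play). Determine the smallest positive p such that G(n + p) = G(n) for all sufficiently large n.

7

n :  0  1  2  3  4  5  6  7  8  9 10 11 12 13 14 15
G :  0  1  0  1  2  3  2  0  1  0  1  2  3  2  0  1
G(n+7) = G(n) holds for n = 0,…,5 (a full window of length max(S) = 6), so the sequence is purely periodic with period 7.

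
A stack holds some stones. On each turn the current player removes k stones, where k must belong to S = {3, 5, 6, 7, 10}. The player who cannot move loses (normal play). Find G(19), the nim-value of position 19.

n :  0  1  2  3  4  5  6  7  8  9 10 11 12 13 14 15 16 17 18 19
G :  0  0  0  1  1  1  2  2  2  3  3  3  4  0  0  0  1  1  1  2

2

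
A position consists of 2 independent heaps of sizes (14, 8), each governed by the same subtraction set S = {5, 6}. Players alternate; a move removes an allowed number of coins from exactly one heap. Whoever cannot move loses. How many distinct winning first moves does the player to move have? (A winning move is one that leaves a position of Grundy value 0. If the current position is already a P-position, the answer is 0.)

4

All heaps use S = {5, 6}:
n :  0  1  2  3  4  5  6  7  8  9 10 11 12 13 14
G :  0  0  0  0  0  1  1  1  1  1  2  0  0  0  0
Heap A: G(14) = 0.
Heap B: G(8) = 1.
Combined Grundy value = 0 ⊕ 1 = 1.
A winning move leaves total XOR = 0, i.e. changes one component's Grundy value g to g ⊕ X where X is the current total.
Heap A: need g' = 0⊕1 = 1. Options: 14−5→G=1, 14−6→G=1. Hits: 2.
Heap B: need g' = 1⊕1 = 0. Options: 8−5→G=0, 8−6→G=0. Hits: 2.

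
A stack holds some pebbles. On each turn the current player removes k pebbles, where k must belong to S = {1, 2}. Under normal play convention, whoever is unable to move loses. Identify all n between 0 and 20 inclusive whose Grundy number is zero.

n :  0  1  2  3  4  5  6  7  8  9 10 11 12 13 14 15 16 17 18 19 20
G :  0  1  2  0  1  2  0  1  2  0  1  2  0  1  2  0  1  2  0  1  2
P-positions are exactly the n with G(n) = 0.

0, 3, 6, 9, 12, 15, 18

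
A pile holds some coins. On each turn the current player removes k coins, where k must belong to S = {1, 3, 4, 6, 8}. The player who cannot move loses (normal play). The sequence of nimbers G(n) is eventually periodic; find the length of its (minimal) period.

7

n :  0  1  2  3  4  5  6  7  8  9 10 11 12 13 14 15 16
G :  0  1  0  1  2  3  2  0  1  0  1  2  3  2  0  1  0
G(n+7) = G(n) holds for n = 0,…,7 (a full window of length max(S) = 8), so the sequence is purely periodic with period 7.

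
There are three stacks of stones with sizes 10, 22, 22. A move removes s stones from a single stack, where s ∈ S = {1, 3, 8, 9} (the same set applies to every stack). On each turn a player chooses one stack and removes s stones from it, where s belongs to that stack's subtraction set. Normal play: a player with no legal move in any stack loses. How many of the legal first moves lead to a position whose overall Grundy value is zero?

All stacks use S = {1, 3, 8, 9}:
G(0) = 0
G(1) = mex{0} = 1
G(2) = mex{1} = 0
G(3) = mex{0,0} = 1
G(4) = mex{1,1} = 0
G(5) = mex{0,0} = 1
G(6) = mex{1,1} = 0
G(7) = mex{0,0} = 1
G(8) = mex{1,1,0} = 2
G(9) = mex{2,0,1,0} = 3
G(10) = mex{3,1,0,1} = 2
G(11) = mex{2,2,1,0} = 3
G(12) = mex{3,3,0,1} = 2
G(13) = mex{2,2,1,0} = 3
G(14) = mex{3,3,0,1} = 2
G(15) = mex{2,2,1,0} = 3
G(16) = mex{3,3,2,1} = 0
G(17) = mex{0,2,3,2} = 1
G(18) = mex{1,3,2,3} = 0
G(19) = mex{0,0,3,2} = 1
G(20) = mex{1,1,2,3} = 0
G(21) = mex{0,0,3,2} = 1
G(22) = mex{1,1,2,3} = 0
Stack A: G(10) = 2.
Stack B: G(22) = 0.
Stack C: G(22) = 0.
Combined Grundy value = 2 ⊕ 0 ⊕ 0 = 2.
A winning move leaves total XOR = 0, i.e. changes one component's Grundy value g to g ⊕ X where X is the current total.
Stack A: need g' = 2⊕2 = 0. Options: 10−1→G=3, 10−3→G=1, 10−8→G=0, 10−9→G=1. Hits: 1.
Stack B: need g' = 0⊕2 = 2. Options: 22−1→G=1, 22−3→G=1, 22−8→G=2, 22−9→G=3. Hits: 1.
Stack C: need g' = 0⊕2 = 2. Options: 22−1→G=1, 22−3→G=1, 22−8→G=2, 22−9→G=3. Hits: 1.

3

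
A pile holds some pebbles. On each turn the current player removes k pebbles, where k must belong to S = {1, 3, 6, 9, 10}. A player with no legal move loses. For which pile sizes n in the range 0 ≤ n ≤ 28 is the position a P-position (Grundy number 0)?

0, 2, 4, 15, 17, 19

n :  0  1  2  3  4  5  6  7  8  9 10 11 12 13 14 15 16 17 18 19 20 21 22 23 24 25 26 27 28
G :  0  1  0  1  0  1  2  3  2  3  2  3  4  5  4  0  1  0  1  0  1  2  3  2  3  2  3  4  5
P-positions are exactly the n with G(n) = 0.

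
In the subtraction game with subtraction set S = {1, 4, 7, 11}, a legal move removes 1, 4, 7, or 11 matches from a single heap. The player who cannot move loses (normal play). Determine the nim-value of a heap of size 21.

1

G(0) = 0
G(1) = mex{0} = 1
G(2) = mex{1} = 0
G(3) = mex{0} = 1
G(4) = mex{1,0} = 2
G(5) = mex{2,1} = 0
G(6) = mex{0,0} = 1
G(7) = mex{1,1,0} = 2
G(8) = mex{2,2,1} = 0
G(9) = mex{0,0,0} = 1
G(10) = mex{1,1,1} = 0
G(11) = mex{0,2,2,0} = 1
G(12) = mex{1,0,0,1} = 2
G(13) = mex{2,1,1,0} = 3
G(14) = mex{3,0,2,1} = 4
G(15) = mex{4,1,0,2} = 3
G(16) = mex{3,2,1,0} = 4
G(17) = mex{4,3,0,1} = 2
G(18) = mex{2,4,1,2} = 0
G(19) = mex{0,3,2,0} = 1
G(20) = mex{1,4,3,1} = 0
G(21) = mex{0,2,4,0} = 1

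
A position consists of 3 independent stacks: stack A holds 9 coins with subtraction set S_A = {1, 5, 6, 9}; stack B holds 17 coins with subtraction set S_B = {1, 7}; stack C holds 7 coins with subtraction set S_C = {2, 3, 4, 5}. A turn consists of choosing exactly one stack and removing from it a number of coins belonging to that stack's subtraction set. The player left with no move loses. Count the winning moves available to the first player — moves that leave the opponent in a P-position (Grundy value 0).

Stack A, S = {1, 5, 6, 9}:
n : 0 1 2 3 4 5 6 7 8 9
G : 0 1 0 1 0 1 2 3 2 3
G_A(9) = 3.
Stack B, S = {1, 7}:
G(0) = 0
G(1) = mex{0} = 1
G(2) = mex{1} = 0
G(3) = mex{0} = 1
G(4) = mex{1} = 0
G(5) = mex{0} = 1
G(6) = mex{1} = 0
G(7) = mex{0,0} = 1
G(8) = mex{1,1} = 0
G(9) = mex{0,0} = 1
G(10) = mex{1,1} = 0
G(11) = mex{0,0} = 1
G(12) = mex{1,1} = 0
G(13) = mex{0,0} = 1
G(14) = mex{1,1} = 0
G(15) = mex{0,0} = 1
G(16) = mex{1,1} = 0
G(17) = mex{0,0} = 1
G_B(17) = 1.
Stack C, S = {2, 3, 4, 5}:
G(0) = 0
G(1) = mex{} = 0
G(2) = mex{0} = 1
G(3) = mex{0,0} = 1
G(4) = mex{1,0,0} = 2
G(5) = mex{1,1,0,0} = 2
G(6) = mex{2,1,1,0} = 3
G(7) = mex{2,2,1,1} = 0
G_C(7) = 0.
Combined Grundy value = 3 ⊕ 1 ⊕ 0 = 2.
A winning move leaves total XOR = 0, i.e. changes one component's Grundy value g to g ⊕ X where X is the current total.
Stack A: need g' = 3⊕2 = 1. Options: 9−1→G=2, 9−5→G=0, 9−6→G=1, 9−9→G=0. Hits: 1.
Stack B: need g' = 1⊕2 = 3. Options: 17−1→G=0, 17−7→G=0. Hits: 0.
Stack C: need g' = 0⊕2 = 2. Options: 7−2→G=2, 7−3→G=2, 7−4→G=1, 7−5→G=1. Hits: 2.

3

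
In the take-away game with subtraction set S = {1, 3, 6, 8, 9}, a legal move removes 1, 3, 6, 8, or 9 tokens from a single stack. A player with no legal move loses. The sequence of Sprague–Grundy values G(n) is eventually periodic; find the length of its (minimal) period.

14

n :  0  1  2  3  4  5  6  7  8  9 10 11 12 13 14 15 16 17 18 19 20 21 22 23 24 25 26 27 28 29
G :  0  1  0  1  0  1  2  3  2  3  2  3  4  5  0  1  0  1  0  1  2  3  2  3  2  3  4  5  0  1
G(n+14) = G(n) holds for n = 0,…,8 (a full window of length max(S) = 9), so the sequence is purely periodic with period 14.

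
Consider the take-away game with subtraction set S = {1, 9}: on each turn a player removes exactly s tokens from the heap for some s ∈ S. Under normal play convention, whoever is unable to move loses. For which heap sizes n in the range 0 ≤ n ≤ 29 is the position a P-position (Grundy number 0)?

n :  0  1  2  3  4  5  6  7  8  9 10 11 12 13 14 15 16 17 18 19 20 21 22 23 24 25 26 27 28 29
G :  0  1  0  1  0  1  0  1  0  1  0  1  0  1  0  1  0  1  0  1  0  1  0  1  0  1  0  1  0  1
P-positions are exactly the n with G(n) = 0.

0, 2, 4, 6, 8, 10, 12, 14, 16, 18, 20, 22, 24, 26, 28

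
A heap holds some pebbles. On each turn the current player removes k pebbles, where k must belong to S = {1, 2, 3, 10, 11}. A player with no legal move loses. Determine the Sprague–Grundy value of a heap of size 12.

n :  0  1  2  3  4  5  6  7  8  9 10 11 12
G :  0  1  2  3  0  1  2  3  0  1  2  3  0

0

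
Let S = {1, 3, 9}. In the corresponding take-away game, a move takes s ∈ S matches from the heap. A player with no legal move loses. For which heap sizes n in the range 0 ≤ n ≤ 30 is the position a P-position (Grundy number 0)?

n :  0  1  2  3  4  5  6  7  8  9 10 11 12 13 14 15 16 17 18 19 20 21 22 23 24 25 26 27 28 29 30
G :  0  1  0  1  0  1  0  1  0  1  0  1  0  1  0  1  0  1  0  1  0  1  0  1  0  1  0  1  0  1  0
P-positions are exactly the n with G(n) = 0.

0, 2, 4, 6, 8, 10, 12, 14, 16, 18, 20, 22, 24, 26, 28, 30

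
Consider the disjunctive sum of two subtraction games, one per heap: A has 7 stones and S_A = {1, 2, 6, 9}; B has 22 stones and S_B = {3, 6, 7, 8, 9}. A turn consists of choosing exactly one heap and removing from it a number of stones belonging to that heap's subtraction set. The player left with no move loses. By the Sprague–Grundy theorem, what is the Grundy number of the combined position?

3

Heap A, S = {1, 2, 6, 9}:
n : 0 1 2 3 4 5 6 7
G : 0 1 2 0 1 2 3 0
G_A(7) = 0.
Heap B, S = {3, 6, 7, 8, 9}:
G(0) = 0
G(1) = mex{} = 0
G(2) = mex{} = 0
G(3) = mex{0} = 1
G(4) = mex{0} = 1
G(5) = mex{0} = 1
G(6) = mex{1,0} = 2
G(7) = mex{1,0,0} = 2
G(8) = mex{1,0,0,0} = 2
G(9) = mex{2,1,0,0,0} = 3
G(10) = mex{2,1,1,0,0} = 3
G(11) = mex{2,1,1,1,0} = 3
G(12) = mex{3,2,1,1,1} = 0
G(13) = mex{3,2,2,1,1} = 0
G(14) = mex{3,2,2,2,1} = 0
G(15) = mex{0,3,2,2,2} = 1
G(16) = mex{0,3,3,2,2} = 1
G(17) = mex{0,3,3,3,2} = 1
G(18) = mex{1,0,3,3,3} = 2
G(19) = mex{1,0,0,3,3} = 2
G(20) = mex{1,0,0,0,3} = 2
G(21) = mex{2,1,0,0,0} = 3
G(22) = mex{2,1,1,0,0} = 3
G_B(22) = 3.
Combined Grundy value = 0 ⊕ 3 = 3.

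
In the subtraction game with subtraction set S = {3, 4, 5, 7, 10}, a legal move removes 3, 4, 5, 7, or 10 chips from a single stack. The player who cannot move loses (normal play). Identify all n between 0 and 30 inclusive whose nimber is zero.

G(0) = 0
G(1) = mex{} = 0
G(2) = mex{} = 0
G(3) = mex{0} = 1
G(4) = mex{0,0} = 1
G(5) = mex{0,0,0} = 1
G(6) = mex{1,0,0} = 2
G(7) = mex{1,1,0,0} = 2
G(8) = mex{1,1,1,0} = 2
G(9) = mex{2,1,1,0} = 3
G(10) = mex{2,2,1,1,0} = 3
G(11) = mex{2,2,2,1,0} = 3
G(12) = mex{3,2,2,1,0} = 4
G(13) = mex{3,3,2,2,1} = 0
G(14) = mex{3,3,3,2,1} = 0
G(15) = mex{4,3,3,2,1} = 0
G(16) = mex{0,4,3,3,2} = 1
G(17) = mex{0,0,4,3,2} = 1
G(18) = mex{0,0,0,3,2} = 1
G(19) = mex{1,0,0,4,3} = 2
G(20) = mex{1,1,0,0,3} = 2
G(21) = mex{1,1,1,0,3} = 2
G(22) = mex{2,1,1,0,4} = 3
G(23) = mex{2,2,1,1,0} = 3
G(24) = mex{2,2,2,1,0} = 3
G(25) = mex{3,2,2,1,0} = 4
G(26) = mex{3,3,2,2,1} = 0
G(27) = mex{3,3,3,2,1} = 0
G(28) = mex{4,3,3,2,1} = 0
G(29) = mex{0,4,3,3,2} = 1
G(30) = mex{0,0,4,3,2} = 1
P-positions are exactly the n with G(n) = 0.

0, 1, 2, 13, 14, 15, 26, 27, 28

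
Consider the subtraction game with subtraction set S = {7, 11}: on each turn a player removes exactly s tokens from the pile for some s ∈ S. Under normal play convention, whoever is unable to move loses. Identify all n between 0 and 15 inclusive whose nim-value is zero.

0, 1, 2, 3, 4, 5, 6

G(0) = 0
G(1) = mex{} = 0
G(2) = mex{} = 0
G(3) = mex{} = 0
G(4) = mex{} = 0
G(5) = mex{} = 0
G(6) = mex{} = 0
G(7) = mex{0} = 1
G(8) = mex{0} = 1
G(9) = mex{0} = 1
G(10) = mex{0} = 1
G(11) = mex{0,0} = 1
G(12) = mex{0,0} = 1
G(13) = mex{0,0} = 1
G(14) = mex{1,0} = 2
G(15) = mex{1,0} = 2
P-positions are exactly the n with G(n) = 0.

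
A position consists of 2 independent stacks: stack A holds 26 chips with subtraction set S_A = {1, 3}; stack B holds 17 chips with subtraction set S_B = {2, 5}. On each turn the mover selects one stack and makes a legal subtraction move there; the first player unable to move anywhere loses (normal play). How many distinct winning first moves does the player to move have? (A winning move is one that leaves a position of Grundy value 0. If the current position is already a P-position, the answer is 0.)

3

Stack A, S = {1, 3}:
n :  0  1  2  3  4  5  6  7  8  9 10 11 12 13 14 15 16 17 18 19 20 21 22 23 24 25 26
G :  0  1  0  1  0  1  0  1  0  1  0  1  0  1  0  1  0  1  0  1  0  1  0  1  0  1  0
G_A(26) = 0.
Stack B, S = {2, 5}:
G(0) = 0
G(1) = mex{} = 0
G(2) = mex{0} = 1
G(3) = mex{0} = 1
G(4) = mex{1} = 0
G(5) = mex{1,0} = 2
G(6) = mex{0,0} = 1
G(7) = mex{2,1} = 0
G(8) = mex{1,1} = 0
G(9) = mex{0,0} = 1
G(10) = mex{0,2} = 1
G(11) = mex{1,1} = 0
G(12) = mex{1,0} = 2
G(13) = mex{0,0} = 1
G(14) = mex{2,1} = 0
G(15) = mex{1,1} = 0
G(16) = mex{0,0} = 1
G(17) = mex{0,2} = 1
G_B(17) = 1.
Combined Grundy value = 0 ⊕ 1 = 1.
A winning move leaves total XOR = 0, i.e. changes one component's Grundy value g to g ⊕ X where X is the current total.
Stack A: need g' = 0⊕1 = 1. Options: 26−1→G=1, 26−3→G=1. Hits: 2.
Stack B: need g' = 1⊕1 = 0. Options: 17−2→G=0, 17−5→G=2. Hits: 1.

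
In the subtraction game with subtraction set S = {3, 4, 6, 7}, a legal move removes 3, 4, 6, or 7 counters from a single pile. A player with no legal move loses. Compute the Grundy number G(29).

3

n :  0  1  2  3  4  5  6  7  8  9 10 11 12 13 14 15 16 17 18 19 20 21 22 23 24 25 26 27 28 29
G :  0  0  0  1  1  1  2  2  2  3  0  0  0  1  1  1  2  2  2  3  0  0  0  1  1  1  2  2  2  3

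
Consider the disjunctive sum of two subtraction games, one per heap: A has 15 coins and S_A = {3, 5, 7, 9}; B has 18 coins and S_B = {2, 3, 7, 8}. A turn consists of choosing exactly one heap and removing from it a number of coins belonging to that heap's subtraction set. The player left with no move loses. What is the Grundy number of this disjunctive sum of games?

0

Heap A, S = {3, 5, 7, 9}:
G(0) = 0
G(1) = mex{} = 0
G(2) = mex{} = 0
G(3) = mex{0} = 1
G(4) = mex{0} = 1
G(5) = mex{0,0} = 1
G(6) = mex{1,0} = 2
G(7) = mex{1,0,0} = 2
G(8) = mex{1,1,0} = 2
G(9) = mex{2,1,0,0} = 3
G(10) = mex{2,1,1,0} = 3
G(11) = mex{2,2,1,0} = 3
G(12) = mex{3,2,1,1} = 0
G(13) = mex{3,2,2,1} = 0
G(14) = mex{3,3,2,1} = 0
G(15) = mex{0,3,2,2} = 1
G_A(15) = 1.
Heap B, S = {2, 3, 7, 8}:
G(0) = 0
G(1) = mex{} = 0
G(2) = mex{0} = 1
G(3) = mex{0,0} = 1
G(4) = mex{1,0} = 2
G(5) = mex{1,1} = 0
G(6) = mex{2,1} = 0
G(7) = mex{0,2,0} = 1
G(8) = mex{0,0,0,0} = 1
G(9) = mex{1,0,1,0} = 2
G(10) = mex{1,1,1,1} = 0
G(11) = mex{2,1,2,1} = 0
G(12) = mex{0,2,0,2} = 1
G(13) = mex{0,0,0,0} = 1
G(14) = mex{1,0,1,0} = 2
G(15) = mex{1,1,1,1} = 0
G(16) = mex{2,1,2,1} = 0
G(17) = mex{0,2,0,2} = 1
G(18) = mex{0,0,0,0} = 1
G_B(18) = 1.
Combined Grundy value = 1 ⊕ 1 = 0.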